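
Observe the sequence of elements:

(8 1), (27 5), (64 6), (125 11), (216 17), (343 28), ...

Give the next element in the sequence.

(512 45)

First slot: perfect cubes: 2³, 3³, 4³, …, so 8, 27, 64, 125, 216, 343 → 512.
Second slot — each term is the sum of the two before it: 1, 5, 6, 11, 17, 28 → 45.
Putting it together: (512 45).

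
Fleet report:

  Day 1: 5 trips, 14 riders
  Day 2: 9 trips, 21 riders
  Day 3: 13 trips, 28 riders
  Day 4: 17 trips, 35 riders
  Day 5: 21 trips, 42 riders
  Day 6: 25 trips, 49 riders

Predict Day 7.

For the trips, +4 each step: 5, 9, 13, 17, 21, 25 → 29.
Riders: +7 each step, so 14, 21, 28, 35, 42, 49 → 56.
Combining the parts gives 29 trips, 56 riders.

29 trips, 56 riders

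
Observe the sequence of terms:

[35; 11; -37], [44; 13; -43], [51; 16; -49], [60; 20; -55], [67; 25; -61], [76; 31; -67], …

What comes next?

[83; 38; -73]

First coordinate: alternating steps +9, +7, +9, +7, …; 35, 44, 51, 60, 67, 76 → 83.
Second coordinate — differences are 2, 3, 4, … (increasing by 1 each time): 11, 13, 16, 20, 25, 31 → 38.
Third coordinate goes -37, -43, -49, -55, -61, -67 → -73 (−6 each step).
Combining the parts gives [83; 38; -73].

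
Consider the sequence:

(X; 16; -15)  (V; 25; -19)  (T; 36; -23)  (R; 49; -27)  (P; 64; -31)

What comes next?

For the letter, letters move back 2 places in the alphabet: X, V, T, R, P → N.
Second entry — perfect squares: 4², 5², 6², …: 16, 25, 36, 49, 64 → 81.
Third entry: -15, -19, -23, -27, -31 → -35 (−4 each step).
Putting it together: (N; 81; -35).

(N; 81; -35)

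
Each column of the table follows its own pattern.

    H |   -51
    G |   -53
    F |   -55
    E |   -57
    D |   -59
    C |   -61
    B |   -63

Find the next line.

Letter: H, G, F, E, D, C, B → A (letters move back 1 place in the alphabet).
For the second component, −2 each step: -51, -53, -55, -57, -59, -61, -63 → -65.
Combining the parts gives A  -65.

A  -65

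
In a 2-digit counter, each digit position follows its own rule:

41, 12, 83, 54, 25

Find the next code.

96

First digit: −3 each step, mod 10, so 4, 1, 8, 5, 2 → 9.
Second digit — +1 each step, mod 10: 1, 2, 3, 4, 5 → 6.
So the next code is 96.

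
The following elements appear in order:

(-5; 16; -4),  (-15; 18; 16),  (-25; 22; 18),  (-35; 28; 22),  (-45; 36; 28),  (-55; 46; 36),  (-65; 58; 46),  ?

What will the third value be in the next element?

58

For the second value, differences are 2, 4, 6, … (increasing by 2 each time): 16, 18, 22, 28, 36, 46, 58 → 72.
Third value goes -4, 16, 18, 22, 28, 36, 46 → 58 (always the previous value of the second value).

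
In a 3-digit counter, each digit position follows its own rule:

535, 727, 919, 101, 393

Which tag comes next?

First digit goes 5, 7, 9, 1, 3 → 5 (+2 each step, mod 10).
Second digit: −1 each step, mod 10; 3, 2, 1, 0, 9 → 8.
Third digit: 5, 7, 9, 1, 3 → 5 (+2 each step, mod 10).
Putting it together: 585.

585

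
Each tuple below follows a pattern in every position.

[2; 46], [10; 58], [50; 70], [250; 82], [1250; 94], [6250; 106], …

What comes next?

[31250; 118]

First coordinate: ×5 each step, so 2, 10, 50, 250, 1250, 6250 → 31250.
Second coordinate: 46, 58, 70, 82, 94, 106 → 118 (+12 each step).
So the next tuple is [31250; 118].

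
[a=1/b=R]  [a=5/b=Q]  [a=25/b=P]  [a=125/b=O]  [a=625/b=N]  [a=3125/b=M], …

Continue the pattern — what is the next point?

[a=15625/b=L]

A goes 1, 5, 25, 125, 625, 3125 → 15625 (×5 each step).
B: letters move back 1 place in the alphabet; R, Q, P, O, N, M → L.
So the next point is [a=15625/b=L].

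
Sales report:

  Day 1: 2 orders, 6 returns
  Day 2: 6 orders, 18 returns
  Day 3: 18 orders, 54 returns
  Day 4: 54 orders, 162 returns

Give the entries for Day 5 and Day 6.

Orders — ×3 each step: 2, 6, 18, 54 → 162 → 486.
Returns: always 3 × the orders, so 6, 18, 54, 162 → 486 → 1458.
So the next two lines are 162 orders, 486 returns and 486 orders, 1458 returns.

162 orders, 486 returns; 486 orders, 1458 returns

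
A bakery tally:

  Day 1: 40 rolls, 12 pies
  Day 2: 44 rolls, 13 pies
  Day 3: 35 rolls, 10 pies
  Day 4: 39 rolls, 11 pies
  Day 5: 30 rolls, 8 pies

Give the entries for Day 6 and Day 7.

Rolls goes 40, 44, 35, 39, 30 → 34 → 25 (alternating steps +4, −9, +4, −9, …).
Pies goes 12, 13, 10, 11, 8 → 9 → 6 (alternating steps +1, −3, +1, −3, …).
Putting the parts together: 34 rolls, 9 pies and then 25 rolls, 6 pies.

34 rolls, 9 pies; 25 rolls, 6 pies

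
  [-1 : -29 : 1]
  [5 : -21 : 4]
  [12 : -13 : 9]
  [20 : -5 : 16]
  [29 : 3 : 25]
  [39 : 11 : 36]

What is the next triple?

[50 : 19 : 49]

First slot: -1, 5, 12, 20, 29, 39 → 50 (differences are 6, 7, 8, … (increasing by 1 each time)).
Second slot goes -29, -21, -13, -5, 3, 11 → 19 (+8 each step).
Third slot: perfect squares: 1², 2², 3², …; 1, 4, 9, 16, 25, 36 → 49.
Putting it together: [50 : 19 : 49].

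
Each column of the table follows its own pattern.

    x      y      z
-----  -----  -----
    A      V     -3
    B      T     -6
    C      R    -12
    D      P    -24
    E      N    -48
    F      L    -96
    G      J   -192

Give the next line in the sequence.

Column x: letters move forward 1 place in the alphabet, so A, B, C, D, E, F, G → H.
Column y: letters move back 2 places in the alphabet; V, T, R, P, N, L, J → H.
For the column z, ×2 each step: -3, -6, -12, -24, -48, -96, -192 → -384.
Combining the parts gives H  H  -384.

H  H  -384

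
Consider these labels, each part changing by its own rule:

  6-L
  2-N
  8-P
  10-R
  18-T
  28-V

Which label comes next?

46-X

First component goes 6, 2, 8, 10, 18, 28 → 46 (each term is the sum of the two before it).
Letter: letters move forward 2 places in the alphabet, so L, N, P, R, T, V → X.
Putting it together: 46-X.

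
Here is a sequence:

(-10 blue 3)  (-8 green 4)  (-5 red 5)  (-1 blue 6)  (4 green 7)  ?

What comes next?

First coordinate: -10, -8, -5, -1, 4 → 10 (differences are 2, 3, 4, … (increasing by 1 each time)).
Colour: repeats blue → green → red, so blue, green, red, blue, green → red.
Third coordinate: 3, 4, 5, 6, 7 → 8 (+1 each step).
Putting it together: (10 red 8).

(10 red 8)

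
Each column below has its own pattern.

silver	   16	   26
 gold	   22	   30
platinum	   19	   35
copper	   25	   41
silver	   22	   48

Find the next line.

Metal goes silver, gold, platinum, copper, silver → gold (repeats silver → gold → platinum → copper).
Second component goes 16, 22, 19, 25, 22 → 28 (alternating steps +6, −3, +6, −3, …).
Third component: differences are 4, 5, 6, … (increasing by 1 each time), so 26, 30, 35, 41, 48 → 56.
Combining the parts gives gold  28  56.

gold  28  56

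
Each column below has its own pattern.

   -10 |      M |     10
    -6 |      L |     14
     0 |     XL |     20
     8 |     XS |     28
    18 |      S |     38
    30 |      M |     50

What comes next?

44  L  64

First component — differences are 4, 6, 8, … (increasing by 2 each time): -10, -6, 0, 8, 18, 30 → 44.
Size: M, L, XL, XS, S, M → L (repeats M → L → XL → XS → S).
Third component: 10, 14, 20, 28, 38, 50 → 64 (differences are 4, 6, 8, … (increasing by 2 each time)).
Combining the parts gives 44  L  64.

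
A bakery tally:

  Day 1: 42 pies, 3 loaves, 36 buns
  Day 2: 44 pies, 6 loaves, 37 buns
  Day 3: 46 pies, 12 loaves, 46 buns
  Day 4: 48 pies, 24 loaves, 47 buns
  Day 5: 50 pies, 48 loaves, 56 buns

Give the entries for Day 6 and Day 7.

Pies — +2 each step: 42, 44, 46, 48, 50 → 52 → 54.
Loaves goes 3, 6, 12, 24, 48 → 96 → 192 (×2 each step).
Buns: 36, 37, 46, 47, 56 → 57 → 66 (alternating steps +1, +9, +1, +9, …).
Putting the parts together: 52 pies, 96 loaves, 57 buns and then 54 pies, 192 loaves, 66 buns.

52 pies, 96 loaves, 57 buns; 54 pies, 192 loaves, 66 buns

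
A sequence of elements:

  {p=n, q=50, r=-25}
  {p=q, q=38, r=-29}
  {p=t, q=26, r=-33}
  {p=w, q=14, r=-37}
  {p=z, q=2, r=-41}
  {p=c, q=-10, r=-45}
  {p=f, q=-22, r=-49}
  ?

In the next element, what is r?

For the p, letters move forward 3 places in the alphabet, wrapping Z→A: n, q, t, w, z, c, f → i.
Q: −12 each step, so 50, 38, 26, 14, 2, -10, -22 → -34.
R goes -25, -29, -33, -37, -41, -45, -49 → -53 (−4 each step).

-53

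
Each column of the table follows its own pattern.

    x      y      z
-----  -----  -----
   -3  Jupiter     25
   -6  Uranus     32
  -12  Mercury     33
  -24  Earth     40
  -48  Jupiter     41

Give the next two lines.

For the column x, ×2 each step: -3, -6, -12, -24, -48 → -96 → -192.
Column y: repeats Jupiter → Uranus → Mercury → Earth, so Jupiter, Uranus, Mercury, Earth, Jupiter → Uranus → Mercury.
Column z goes 25, 32, 33, 40, 41 → 48 → 49 (alternating steps +7, +1, +7, +1, …).
So the next two lines are -96  Uranus  48 and -192  Mercury  49.

-96  Uranus  48; -192  Mercury  49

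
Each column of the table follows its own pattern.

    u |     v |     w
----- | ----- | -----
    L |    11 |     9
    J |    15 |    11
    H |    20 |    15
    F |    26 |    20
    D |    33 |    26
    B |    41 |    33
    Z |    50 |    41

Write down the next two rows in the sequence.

X  60  50; V  71  60

For the column u, letters move back 2 places in the alphabet, wrapping A→Z: L, J, H, F, D, B, Z → X → V.
Column v: differences are 4, 5, 6, … (increasing by 1 each time); 11, 15, 20, 26, 33, 41, 50 → 60 → 71.
Column w: always the previous value of the column v; 9, 11, 15, 20, 26, 33, 41 → 50 → 60.
Putting the parts together: X  60  50 and then V  71  60.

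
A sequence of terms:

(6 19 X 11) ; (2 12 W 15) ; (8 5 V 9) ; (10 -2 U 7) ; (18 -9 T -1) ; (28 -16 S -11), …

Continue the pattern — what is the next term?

(46 -23 R -29)

First part: each term is the sum of the two before it, so 6, 2, 8, 10, 18, 28 → 46.
Second part — −7 each step: 19, 12, 5, -2, -9, -16 → -23.
Letter: X, W, V, U, T, S → R (letters move back 1 place in the alphabet).
Fourth part: together with the first part always sums to 17; 11, 15, 9, 7, -1, -11 → -29.
Putting it together: (46 -23 R -29).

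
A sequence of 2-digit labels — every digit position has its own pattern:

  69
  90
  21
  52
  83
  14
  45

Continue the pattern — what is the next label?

76

First digit goes 6, 9, 2, 5, 8, 1, 4 → 7 (+3 each step, mod 10).
For the second digit, +1 each step, mod 10: 9, 0, 1, 2, 3, 4, 5 → 6.
Putting it together: 76.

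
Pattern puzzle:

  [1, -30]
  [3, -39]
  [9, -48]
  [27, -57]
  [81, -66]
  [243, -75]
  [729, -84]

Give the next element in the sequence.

For the first value, ×3 each step: 1, 3, 9, 27, 81, 243, 729 → 2187.
Second value: −9 each step; -30, -39, -48, -57, -66, -75, -84 → -93.
Combining the parts gives [2187, -93].

[2187, -93]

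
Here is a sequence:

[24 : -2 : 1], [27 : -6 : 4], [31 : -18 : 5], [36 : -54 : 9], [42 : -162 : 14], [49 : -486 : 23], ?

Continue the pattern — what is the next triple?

[57 : -1458 : 37]

First slot: differences are 3, 4, 5, … (increasing by 1 each time); 24, 27, 31, 36, 42, 49 → 57.
Second slot goes -2, -6, -18, -54, -162, -486 → -1458 (×3 each step).
Third slot: 1, 4, 5, 9, 14, 23 → 37 (each term is the sum of the two before it).
Putting it together: [57 : -1458 : 37].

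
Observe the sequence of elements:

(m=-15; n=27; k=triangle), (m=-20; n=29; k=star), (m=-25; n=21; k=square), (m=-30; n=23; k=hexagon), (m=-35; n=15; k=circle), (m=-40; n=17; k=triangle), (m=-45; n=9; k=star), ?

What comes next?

M: −5 each step; -15, -20, -25, -30, -35, -40, -45 → -50.
N: 27, 29, 21, 23, 15, 17, 9 → 11 (alternating steps +2, −8, +2, −8, …).
K: triangle, star, square, hexagon, circle, triangle, star → square (repeats triangle → star → square → hexagon → circle).
Putting it together: (m=-50; n=11; k=square).

(m=-50; n=11; k=square)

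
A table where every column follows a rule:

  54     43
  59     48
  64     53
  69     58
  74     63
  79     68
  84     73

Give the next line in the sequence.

First component — +5 each step: 54, 59, 64, 69, 74, 79, 84 → 89.
For the second component, always 11 less than the first component: 43, 48, 53, 58, 63, 68, 73 → 78.
Combining the parts gives 89  78.

89  78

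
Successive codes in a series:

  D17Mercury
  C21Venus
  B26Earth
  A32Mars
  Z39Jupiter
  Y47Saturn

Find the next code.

For the letter, letters move back 1 place in the alphabet, wrapping A→Z: D, C, B, A, Z, Y → X.
Second component — differences are 4, 5, 6, … (increasing by 1 each time): 17, 21, 26, 32, 39, 47 → 56.
Planet goes Mercury, Venus, Earth, Mars, Jupiter, Saturn → Uranus (runs through the planets Mercury→Neptune).
Combining the parts gives X56Uranus.

X56Uranus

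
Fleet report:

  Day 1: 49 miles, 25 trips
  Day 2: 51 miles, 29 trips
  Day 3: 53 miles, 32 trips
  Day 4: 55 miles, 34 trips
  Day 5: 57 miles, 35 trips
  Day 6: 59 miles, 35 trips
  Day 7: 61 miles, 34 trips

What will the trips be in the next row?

Trips: differences are 4, 3, 2, … (decreasing by 1 each time), so 25, 29, 32, 34, 35, 35, 34 → 32.

32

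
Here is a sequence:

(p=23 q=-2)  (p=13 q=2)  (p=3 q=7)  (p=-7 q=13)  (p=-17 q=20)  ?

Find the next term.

P — −10 each step: 23, 13, 3, -7, -17 → -27.
Q — differences are 4, 5, 6, … (increasing by 1 each time): -2, 2, 7, 13, 20 → 28.
So the next term is (p=-27 q=28).

(p=-27 q=28)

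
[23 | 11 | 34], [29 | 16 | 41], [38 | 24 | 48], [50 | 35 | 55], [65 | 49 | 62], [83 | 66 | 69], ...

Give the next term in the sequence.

[104 | 86 | 76]

First coordinate: differences are 6, 9, 12, … (increasing by 3 each time), so 23, 29, 38, 50, 65, 83 → 104.
Second coordinate goes 11, 16, 24, 35, 49, 66 → 86 (differences are 5, 8, 11, … (increasing by 3 each time)).
Third coordinate: +7 each step; 34, 41, 48, 55, 62, 69 → 76.
Combining the parts gives [104 | 86 | 76].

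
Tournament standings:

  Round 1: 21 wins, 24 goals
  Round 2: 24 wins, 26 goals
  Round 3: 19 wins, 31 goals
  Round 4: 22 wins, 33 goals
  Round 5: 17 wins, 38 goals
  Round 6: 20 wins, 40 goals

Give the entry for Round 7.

15 wins, 45 goals

Wins: alternating steps +3, −5, +3, −5, …; 21, 24, 19, 22, 17, 20 → 15.
Goals: alternating steps +2, +5, +2, +5, …; 24, 26, 31, 33, 38, 40 → 45.
Combining the parts gives 15 wins, 45 goals.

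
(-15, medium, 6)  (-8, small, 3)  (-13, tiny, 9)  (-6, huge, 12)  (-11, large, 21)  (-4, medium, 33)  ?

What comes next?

(-9, small, 54)

For the first entry, alternating steps +7, −5, +7, −5, …: -15, -8, -13, -6, -11, -4 → -9.
Size — repeats medium → small → tiny → huge → large: medium, small, tiny, huge, large, medium → small.
Third entry goes 6, 3, 9, 12, 21, 33 → 54 (each term is the sum of the two before it).
So the next tuple is (-9, small, 54).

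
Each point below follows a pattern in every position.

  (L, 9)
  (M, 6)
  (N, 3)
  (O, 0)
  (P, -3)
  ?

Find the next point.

(Q, -6)

Letter goes L, M, N, O, P → Q (letters move forward 1 place in the alphabet).
Second slot: −3 each step; 9, 6, 3, 0, -3 → -6.
So the next point is (Q, -6).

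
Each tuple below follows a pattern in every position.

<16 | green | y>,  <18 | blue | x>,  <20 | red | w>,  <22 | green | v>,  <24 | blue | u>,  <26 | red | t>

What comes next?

First part: 16, 18, 20, 22, 24, 26 → 28 (+2 each step).
Colour: repeats green → blue → red, so green, blue, red, green, blue, red → green.
For the letter, letters move back 1 place in the alphabet: y, x, w, v, u, t → s.
Combining the parts gives <28 | green | s>.

<28 | green | s>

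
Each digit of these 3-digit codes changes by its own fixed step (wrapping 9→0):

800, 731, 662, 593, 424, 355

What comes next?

First digit: 8, 7, 6, 5, 4, 3 → 2 (−1 each step, mod 10).
Second digit — +3 each step, mod 10: 0, 3, 6, 9, 2, 5 → 8.
Third digit — +1 each step, mod 10: 0, 1, 2, 3, 4, 5 → 6.
Combining the parts gives 286.

286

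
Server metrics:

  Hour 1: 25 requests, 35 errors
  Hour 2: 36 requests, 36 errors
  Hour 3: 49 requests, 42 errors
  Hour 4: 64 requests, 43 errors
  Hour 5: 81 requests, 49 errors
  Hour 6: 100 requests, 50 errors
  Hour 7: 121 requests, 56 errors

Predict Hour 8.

144 requests, 57 errors

Requests: perfect squares: 5², 6², 7², …, so 25, 36, 49, 64, 81, 100, 121 → 144.
Errors goes 35, 36, 42, 43, 49, 50, 56 → 57 (alternating steps +1, +6, +1, +6, …).
So the next record is 144 requests, 57 errors.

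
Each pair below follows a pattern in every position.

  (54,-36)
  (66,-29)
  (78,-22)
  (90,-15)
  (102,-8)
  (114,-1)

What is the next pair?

First part: +12 each step, so 54, 66, 78, 90, 102, 114 → 126.
For the second part, +7 each step: -36, -29, -22, -15, -8, -1 → 6.
Putting it together: (126,6).

(126,6)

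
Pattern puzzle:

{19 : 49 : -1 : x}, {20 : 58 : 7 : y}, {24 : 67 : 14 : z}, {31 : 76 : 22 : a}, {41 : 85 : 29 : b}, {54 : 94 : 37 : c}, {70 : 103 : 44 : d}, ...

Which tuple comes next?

{89 : 112 : 52 : e}

First component: 19, 20, 24, 31, 41, 54, 70 → 89 (differences are 1, 4, 7, … (increasing by 3 each time)).
Second component — +9 each step: 49, 58, 67, 76, 85, 94, 103 → 112.
For the third component, alternating steps +8, +7, +8, +7, …: -1, 7, 14, 22, 29, 37, 44 → 52.
Letter: letters move forward 1 place in the alphabet, wrapping Z→A; x, y, z, a, b, c, d → e.
So the next tuple is {89 : 112 : 52 : e}.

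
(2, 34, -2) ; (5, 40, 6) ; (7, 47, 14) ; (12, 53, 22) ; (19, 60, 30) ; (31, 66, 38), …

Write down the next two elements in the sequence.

First slot: each term is the sum of the two before it; 2, 5, 7, 12, 19, 31 → 50 → 81.
Second slot: 34, 40, 47, 53, 60, 66 → 73 → 79 (alternating steps +6, +7, +6, +7, …).
For the third slot, +8 each step: -2, 6, 14, 22, 30, 38 → 46 → 54.
Putting the parts together: (50, 73, 46) and then (81, 79, 54).

(50, 73, 46), (81, 79, 54)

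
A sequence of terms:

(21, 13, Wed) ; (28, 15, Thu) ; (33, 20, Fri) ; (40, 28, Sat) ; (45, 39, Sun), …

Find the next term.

For the first entry, alternating steps +7, +5, +7, +5, …: 21, 28, 33, 40, 45 → 52.
For the second entry, differences are 2, 5, 8, … (increasing by 3 each time): 13, 15, 20, 28, 39 → 53.
For the day, runs through the weekdays Mon→Sun: Wed, Thu, Fri, Sat, Sun → Mon.
Combining the parts gives (52, 53, Mon).

(52, 53, Mon)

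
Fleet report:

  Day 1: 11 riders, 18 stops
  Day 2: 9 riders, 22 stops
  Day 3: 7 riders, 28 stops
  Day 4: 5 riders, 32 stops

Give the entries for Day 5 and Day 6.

3 riders, 38 stops; 1 riders, 42 stops

Riders: −2 each step; 11, 9, 7, 5 → 3 → 1.
For the stops, alternating steps +4, +6, +4, +6, …: 18, 22, 28, 32 → 38 → 42.
So the next two records are 3 riders, 38 stops and 1 riders, 42 stops.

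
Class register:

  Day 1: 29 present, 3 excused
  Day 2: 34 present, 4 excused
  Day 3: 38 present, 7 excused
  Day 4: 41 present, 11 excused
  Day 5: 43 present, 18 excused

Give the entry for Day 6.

44 present, 29 excused

Present: differences are 5, 4, 3, … (decreasing by 1 each time), so 29, 34, 38, 41, 43 → 44.
Excused goes 3, 4, 7, 11, 18 → 29 (each term is the sum of the two before it).
Combining the parts gives 44 present, 29 excused.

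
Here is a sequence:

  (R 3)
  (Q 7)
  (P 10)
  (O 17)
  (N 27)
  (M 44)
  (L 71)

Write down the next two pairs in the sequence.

(K 115), (J 186)

For the letter, letters move back 1 place in the alphabet: R, Q, P, O, N, M, L → K → J.
Second part: each term is the sum of the two before it; 3, 7, 10, 17, 27, 44, 71 → 115 → 186.
Putting the parts together: (K 115) and then (J 186).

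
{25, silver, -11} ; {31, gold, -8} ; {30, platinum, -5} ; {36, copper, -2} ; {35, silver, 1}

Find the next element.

First entry: alternating steps +6, −1, +6, −1, …; 25, 31, 30, 36, 35 → 41.
Metal: repeats silver → gold → platinum → copper; silver, gold, platinum, copper, silver → gold.
Third entry goes -11, -8, -5, -2, 1 → 4 (+3 each step).
Combining the parts gives {41, gold, 4}.

{41, gold, 4}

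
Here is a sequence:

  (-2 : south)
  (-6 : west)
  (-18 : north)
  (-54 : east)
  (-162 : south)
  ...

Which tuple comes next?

For the first value, ×3 each step: -2, -6, -18, -54, -162 → -486.
Direction: repeats south → west → north → east; south, west, north, east, south → west.
So the next tuple is (-486 : west).

(-486 : west)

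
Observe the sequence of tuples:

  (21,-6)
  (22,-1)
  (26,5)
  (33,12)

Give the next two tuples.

(43,20), (56,29)

First entry goes 21, 22, 26, 33 → 43 → 56 (differences are 1, 4, 7, … (increasing by 3 each time)).
Second entry: differences are 5, 6, 7, … (increasing by 1 each time); -6, -1, 5, 12 → 20 → 29.
So the next two tuples are (43,20) and (56,29).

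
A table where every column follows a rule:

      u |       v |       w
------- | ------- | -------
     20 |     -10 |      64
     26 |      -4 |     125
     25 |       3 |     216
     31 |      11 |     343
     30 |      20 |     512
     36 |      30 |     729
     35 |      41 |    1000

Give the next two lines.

41  53  1331; 40  66  1728

Column u: alternating steps +6, −1, +6, −1, …; 20, 26, 25, 31, 30, 36, 35 → 41 → 40.
Column v: -10, -4, 3, 11, 20, 30, 41 → 53 → 66 (differences are 6, 7, 8, … (increasing by 1 each time)).
Column w: perfect cubes: 4³, 5³, 6³, …, so 64, 125, 216, 343, 512, 729, 1000 → 1331 → 1728.
Putting the parts together: 41  53  1331 and then 40  66  1728.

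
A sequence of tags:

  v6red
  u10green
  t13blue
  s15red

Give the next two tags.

Letter — letters move back 1 place in the alphabet: v, u, t, s → r → q.
Second component — differences are 4, 3, 2, … (decreasing by 1 each time): 6, 10, 13, 15 → 16 → 16.
Colour — repeats red → green → blue: red, green, blue, red → green → blue.
Putting the parts together: r16green and then q16blue.

r16green then q16blue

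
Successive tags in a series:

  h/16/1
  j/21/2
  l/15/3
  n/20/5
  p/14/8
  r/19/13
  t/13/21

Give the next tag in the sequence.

v/18/34

Letter: letters move forward 2 places in the alphabet, so h, j, l, n, p, r, t → v.
Second component: 16, 21, 15, 20, 14, 19, 13 → 18 (alternating steps +5, −6, +5, −6, …).
Third component: 1, 2, 3, 5, 8, 13, 21 → 34 (each term is the sum of the two before it).
Putting it together: v/18/34.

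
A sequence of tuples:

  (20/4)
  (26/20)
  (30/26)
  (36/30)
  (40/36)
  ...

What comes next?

(46/40)

First component — alternating steps +6, +4, +6, +4, …: 20, 26, 30, 36, 40 → 46.
Second component goes 4, 20, 26, 30, 36 → 40 (always the previous value of the first component).
So the next tuple is (46/40).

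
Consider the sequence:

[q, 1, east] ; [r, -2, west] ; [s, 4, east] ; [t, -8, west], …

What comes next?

Letter goes q, r, s, t → u (letters move forward 1 place in the alphabet).
Second component: ×(-2) each step, so 1, -2, 4, -8 → 16.
Direction: alternates east ↔ west; east, west, east, west → east.
So the next tuple is [u, 16, east].

[u, 16, east]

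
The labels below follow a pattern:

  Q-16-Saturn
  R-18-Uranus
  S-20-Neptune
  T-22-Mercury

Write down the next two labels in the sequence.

U-24-Venus then V-26-Earth

Letter goes Q, R, S, T → U → V (letters move forward 1 place in the alphabet).
Second component goes 16, 18, 20, 22 → 24 → 26 (+2 each step).
Planet — runs through the planets Mercury→Neptune: Saturn, Uranus, Neptune, Mercury → Venus → Earth.
So the next two labels are U-24-Venus and V-26-Earth.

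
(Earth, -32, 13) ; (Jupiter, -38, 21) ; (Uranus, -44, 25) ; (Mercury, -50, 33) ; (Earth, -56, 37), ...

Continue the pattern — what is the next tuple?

(Jupiter, -62, 45)

For the planet, repeats Earth → Jupiter → Uranus → Mercury: Earth, Jupiter, Uranus, Mercury, Earth → Jupiter.
Second part: −6 each step, so -32, -38, -44, -50, -56 → -62.
Third part: alternating steps +8, +4, +8, +4, …; 13, 21, 25, 33, 37 → 45.
So the next tuple is (Jupiter, -62, 45).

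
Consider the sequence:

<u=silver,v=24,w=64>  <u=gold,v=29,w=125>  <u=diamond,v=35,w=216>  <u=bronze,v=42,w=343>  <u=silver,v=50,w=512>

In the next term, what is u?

gold

For the u, repeats silver → gold → diamond → bronze: silver, gold, diamond, bronze, silver → gold.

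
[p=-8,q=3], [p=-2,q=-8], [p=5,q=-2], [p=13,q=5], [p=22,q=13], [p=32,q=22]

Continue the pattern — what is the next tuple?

P: -8, -2, 5, 13, 22, 32 → 43 (differences are 6, 7, 8, … (increasing by 1 each time)).
For the q, always the previous value of the p: 3, -8, -2, 5, 13, 22 → 32.
Combining the parts gives [p=43,q=32].

[p=43,q=32]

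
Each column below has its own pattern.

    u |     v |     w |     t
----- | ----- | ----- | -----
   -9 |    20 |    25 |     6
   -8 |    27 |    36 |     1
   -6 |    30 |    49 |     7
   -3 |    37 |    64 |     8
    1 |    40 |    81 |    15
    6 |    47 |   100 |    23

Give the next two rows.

12  50  121  38; 19  57  144  61

Column u — differences are 1, 2, 3, … (increasing by 1 each time): -9, -8, -6, -3, 1, 6 → 12 → 19.
Column v: alternating steps +7, +3, +7, +3, …; 20, 27, 30, 37, 40, 47 → 50 → 57.
For the column w, perfect squares: 5², 6², 7², …: 25, 36, 49, 64, 81, 100 → 121 → 144.
Column t: each term is the sum of the two before it, so 6, 1, 7, 8, 15, 23 → 38 → 61.
Putting the parts together: 12  50  121  38 and then 19  57  144  61.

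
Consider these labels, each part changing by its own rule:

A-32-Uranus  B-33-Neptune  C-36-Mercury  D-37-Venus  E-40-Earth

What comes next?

F-41-Mars

For the letter, letters move forward 1 place in the alphabet: A, B, C, D, E → F.
Second component: alternating steps +1, +3, +1, +3, …; 32, 33, 36, 37, 40 → 41.
Planet: Uranus, Neptune, Mercury, Venus, Earth → Mars (runs through the planets Mercury→Neptune).
Putting it together: F-41-Mars.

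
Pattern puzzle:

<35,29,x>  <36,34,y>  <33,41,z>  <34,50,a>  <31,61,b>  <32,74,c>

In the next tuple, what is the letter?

d

For the letter, letters move forward 1 place in the alphabet, wrapping Z→A: x, y, z, a, b, c → d.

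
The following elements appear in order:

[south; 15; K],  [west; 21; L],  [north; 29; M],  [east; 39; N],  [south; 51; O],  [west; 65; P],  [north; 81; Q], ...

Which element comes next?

For the direction, repeats south → west → north → east: south, west, north, east, south, west, north → east.
For the second slot, differences are 6, 8, 10, … (increasing by 2 each time): 15, 21, 29, 39, 51, 65, 81 → 99.
Letter goes K, L, M, N, O, P, Q → R (letters move forward 1 place in the alphabet).
Combining the parts gives [east; 99; R].

[east; 99; R]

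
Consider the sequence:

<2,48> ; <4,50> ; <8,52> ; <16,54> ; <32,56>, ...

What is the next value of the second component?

Second component: +2 each step, so 48, 50, 52, 54, 56 → 58.

58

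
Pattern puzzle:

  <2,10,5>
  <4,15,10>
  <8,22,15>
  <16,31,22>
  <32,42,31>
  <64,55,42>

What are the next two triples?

For the first slot, ×2 each step: 2, 4, 8, 16, 32, 64 → 128 → 256.
Second slot: 10, 15, 22, 31, 42, 55 → 70 → 87 (differences are 5, 7, 9, … (increasing by 2 each time)).
Third slot — always the previous value of the second slot: 5, 10, 15, 22, 31, 42 → 55 → 70.
So the next two triples are <128,70,55> and <256,87,70>.

<128,70,55>, <256,87,70>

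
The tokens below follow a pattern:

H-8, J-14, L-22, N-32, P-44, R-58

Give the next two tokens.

T-74 then V-92

Letter — letters move forward 2 places in the alphabet: H, J, L, N, P, R → T → V.
For the second component, differences are 6, 8, 10, … (increasing by 2 each time): 8, 14, 22, 32, 44, 58 → 74 → 92.
Putting the parts together: T-74 and then V-92.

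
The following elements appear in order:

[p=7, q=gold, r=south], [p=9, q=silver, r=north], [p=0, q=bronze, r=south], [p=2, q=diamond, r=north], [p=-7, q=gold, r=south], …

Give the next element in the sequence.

[p=-5, q=silver, r=north]

For the p, alternating steps +2, −9, +2, −9, …: 7, 9, 0, 2, -7 → -5.
Q: repeats gold → silver → bronze → diamond, so gold, silver, bronze, diamond, gold → silver.
For the r, alternates south ↔ north: south, north, south, north, south → north.
So the next element is [p=-5, q=silver, r=north].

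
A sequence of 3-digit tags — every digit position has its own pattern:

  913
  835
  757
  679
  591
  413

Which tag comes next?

First digit: −1 each step, mod 10, so 9, 8, 7, 6, 5, 4 → 3.
Second digit goes 1, 3, 5, 7, 9, 1 → 3 (+2 each step, mod 10).
Third digit: +2 each step, mod 10, so 3, 5, 7, 9, 1, 3 → 5.
Combining the parts gives 335.

335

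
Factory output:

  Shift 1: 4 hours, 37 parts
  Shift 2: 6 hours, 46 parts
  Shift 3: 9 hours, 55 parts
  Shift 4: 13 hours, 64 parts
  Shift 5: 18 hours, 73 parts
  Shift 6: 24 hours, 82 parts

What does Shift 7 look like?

31 hours, 91 parts

Hours: differences are 2, 3, 4, … (increasing by 1 each time); 4, 6, 9, 13, 18, 24 → 31.
Parts goes 37, 46, 55, 64, 73, 82 → 91 (+9 each step).
Putting it together: 31 hours, 91 parts.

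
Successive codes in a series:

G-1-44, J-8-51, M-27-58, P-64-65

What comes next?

S-125-72

Letter: G, J, M, P → S (letters move forward 3 places in the alphabet).
Second component: perfect cubes: 1³, 2³, 3³, …, so 1, 8, 27, 64 → 125.
Third component — +7 each step: 44, 51, 58, 65 → 72.
So the next code is S-125-72.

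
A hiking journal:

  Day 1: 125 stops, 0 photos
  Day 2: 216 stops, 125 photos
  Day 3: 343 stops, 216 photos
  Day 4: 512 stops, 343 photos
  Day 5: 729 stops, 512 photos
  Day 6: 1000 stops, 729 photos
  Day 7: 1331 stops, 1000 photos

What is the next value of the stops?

1728

Stops — perfect cubes: 5³, 6³, 7³, …: 125, 216, 343, 512, 729, 1000, 1331 → 1728.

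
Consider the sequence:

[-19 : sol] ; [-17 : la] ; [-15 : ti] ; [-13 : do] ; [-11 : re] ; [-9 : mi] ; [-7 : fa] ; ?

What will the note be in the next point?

sol

Note goes sol, la, ti, do, re, mi, fa → sol (runs through the solfège scale do→ti).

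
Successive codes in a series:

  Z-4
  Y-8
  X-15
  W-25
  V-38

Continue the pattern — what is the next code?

Letter: letters move back 1 place in the alphabet, so Z, Y, X, W, V → U.
Second component: differences are 4, 7, 10, … (increasing by 3 each time); 4, 8, 15, 25, 38 → 54.
So the next code is U-54.

U-54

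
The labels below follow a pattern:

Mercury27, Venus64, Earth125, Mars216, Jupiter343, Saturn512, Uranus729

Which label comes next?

Neptune1000

Planet goes Mercury, Venus, Earth, Mars, Jupiter, Saturn, Uranus → Neptune (runs through the planets Mercury→Neptune).
For the second component, perfect cubes: 3³, 4³, 5³, …: 27, 64, 125, 216, 343, 512, 729 → 1000.
Putting it together: Neptune1000.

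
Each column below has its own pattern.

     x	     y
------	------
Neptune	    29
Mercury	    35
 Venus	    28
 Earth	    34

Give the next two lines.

Mars  27; Jupiter  33

Column x goes Neptune, Mercury, Venus, Earth → Mars → Jupiter (runs through the planets Mercury→Neptune).
Column y goes 29, 35, 28, 34 → 27 → 33 (alternating steps +6, −7, +6, −7, …).
Putting the parts together: Mars  27 and then Jupiter  33.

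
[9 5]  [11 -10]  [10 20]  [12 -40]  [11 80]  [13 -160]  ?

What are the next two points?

[12 320], [14 -640]

For the first component, alternating steps +2, −1, +2, −1, …: 9, 11, 10, 12, 11, 13 → 12 → 14.
Second component: ×(-2) each step; 5, -10, 20, -40, 80, -160 → 320 → -640.
Putting the parts together: [12 320] and then [14 -640].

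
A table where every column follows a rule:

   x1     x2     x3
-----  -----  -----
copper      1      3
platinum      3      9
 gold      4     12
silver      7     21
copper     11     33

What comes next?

platinum  18  54

For the column x1, repeats copper → platinum → gold → silver: copper, platinum, gold, silver, copper → platinum.
Column x2: 1, 3, 4, 7, 11 → 18 (each term is the sum of the two before it).
Column x3: always 3 × the column x2; 3, 9, 12, 21, 33 → 54.
Putting it together: platinum  18  54.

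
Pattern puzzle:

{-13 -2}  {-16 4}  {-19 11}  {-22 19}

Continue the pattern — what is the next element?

First value goes -13, -16, -19, -22 → -25 (−3 each step).
Second value: -2, 4, 11, 19 → 28 (differences are 6, 7, 8, … (increasing by 1 each time)).
Combining the parts gives {-25 28}.

{-25 28}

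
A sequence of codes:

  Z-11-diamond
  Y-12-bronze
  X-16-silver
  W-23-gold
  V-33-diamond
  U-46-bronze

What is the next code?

Letter: letters move back 1 place in the alphabet, so Z, Y, X, W, V, U → T.
Second component: 11, 12, 16, 23, 33, 46 → 62 (differences are 1, 4, 7, … (increasing by 3 each time)).
Rank — repeats diamond → bronze → silver → gold: diamond, bronze, silver, gold, diamond, bronze → silver.
Combining the parts gives T-62-silver.

T-62-silver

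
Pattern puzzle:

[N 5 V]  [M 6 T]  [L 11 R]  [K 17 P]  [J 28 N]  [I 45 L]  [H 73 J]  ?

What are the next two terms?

For the first letter, letters move back 1 place in the alphabet: N, M, L, K, J, I, H → G → F.
For the second part, each term is the sum of the two before it: 5, 6, 11, 17, 28, 45, 73 → 118 → 191.
For the second letter, letters move back 2 places in the alphabet: V, T, R, P, N, L, J → H → F.
So the next two terms are [G 118 H] and [F 191 F].

[G 118 H], [F 191 F]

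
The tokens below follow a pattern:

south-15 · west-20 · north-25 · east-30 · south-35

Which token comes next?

Direction — repeats south → west → north → east: south, west, north, east, south → west.
For the second component, +5 each step: 15, 20, 25, 30, 35 → 40.
So the next token is west-40.

west-40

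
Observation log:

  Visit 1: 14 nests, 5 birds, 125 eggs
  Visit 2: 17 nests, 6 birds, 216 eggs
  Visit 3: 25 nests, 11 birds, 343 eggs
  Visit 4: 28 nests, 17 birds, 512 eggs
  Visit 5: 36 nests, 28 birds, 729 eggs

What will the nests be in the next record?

For the nests, alternating steps +3, +8, +3, +8, …: 14, 17, 25, 28, 36 → 39.

39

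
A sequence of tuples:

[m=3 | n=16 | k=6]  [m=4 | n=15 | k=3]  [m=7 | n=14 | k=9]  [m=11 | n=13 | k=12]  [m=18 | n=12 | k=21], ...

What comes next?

M: each term is the sum of the two before it, so 3, 4, 7, 11, 18 → 29.
N: 16, 15, 14, 13, 12 → 11 (−1 each step).
K: each term is the sum of the two before it; 6, 3, 9, 12, 21 → 33.
Putting it together: [m=29 | n=11 | k=33].

[m=29 | n=11 | k=33]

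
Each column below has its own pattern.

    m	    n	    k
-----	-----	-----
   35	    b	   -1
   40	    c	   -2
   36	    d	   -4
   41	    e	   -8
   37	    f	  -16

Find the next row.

42  g  -32

Column m: alternating steps +5, −4, +5, −4, …; 35, 40, 36, 41, 37 → 42.
Column n — letters move forward 1 place in the alphabet: b, c, d, e, f → g.
Column k: ×2 each step, so -1, -2, -4, -8, -16 → -32.
Combining the parts gives 42  g  -32.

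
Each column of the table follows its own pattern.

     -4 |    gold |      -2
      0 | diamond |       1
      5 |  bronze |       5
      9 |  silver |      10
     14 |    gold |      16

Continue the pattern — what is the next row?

First component: -4, 0, 5, 9, 14 → 18 (alternating steps +4, +5, +4, +5, …).
Rank goes gold, diamond, bronze, silver, gold → diamond (repeats gold → diamond → bronze → silver).
Third component: differences are 3, 4, 5, … (increasing by 1 each time); -2, 1, 5, 10, 16 → 23.
Combining the parts gives 18  diamond  23.

18  diamond  23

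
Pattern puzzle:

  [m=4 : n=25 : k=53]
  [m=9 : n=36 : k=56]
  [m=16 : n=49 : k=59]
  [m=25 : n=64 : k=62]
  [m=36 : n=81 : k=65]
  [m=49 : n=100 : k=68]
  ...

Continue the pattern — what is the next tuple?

For the m, perfect squares: 2², 3², 4², …: 4, 9, 16, 25, 36, 49 → 64.
N — perfect squares: 5², 6², 7², …: 25, 36, 49, 64, 81, 100 → 121.
K goes 53, 56, 59, 62, 65, 68 → 71 (+3 each step).
Putting it together: [m=64 : n=121 : k=71].

[m=64 : n=121 : k=71]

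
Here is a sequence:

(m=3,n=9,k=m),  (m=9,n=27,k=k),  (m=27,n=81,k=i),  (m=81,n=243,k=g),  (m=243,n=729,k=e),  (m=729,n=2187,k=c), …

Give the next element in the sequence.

M: 3, 9, 27, 81, 243, 729 → 2187 (×3 each step).
N: 9, 27, 81, 243, 729, 2187 → 6561 (always 3 × the m).
K: m, k, i, g, e, c → a (letters move back 2 places in the alphabet).
So the next element is (m=2187,n=6561,k=a).

(m=2187,n=6561,k=a)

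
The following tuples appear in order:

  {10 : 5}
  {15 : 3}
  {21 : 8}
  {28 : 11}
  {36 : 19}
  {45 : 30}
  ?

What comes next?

{55 : 49}

For the first value, differences are 5, 6, 7, … (increasing by 1 each time): 10, 15, 21, 28, 36, 45 → 55.
Second value goes 5, 3, 8, 11, 19, 30 → 49 (each term is the sum of the two before it).
So the next tuple is {55 : 49}.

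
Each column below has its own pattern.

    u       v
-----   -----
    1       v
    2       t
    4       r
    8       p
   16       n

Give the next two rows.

32  l; 64  j

Column u: 1, 2, 4, 8, 16 → 32 → 64 (×2 each step).
Column v: letters move back 2 places in the alphabet, so v, t, r, p, n → l → j.
Putting the parts together: 32  l and then 64  j.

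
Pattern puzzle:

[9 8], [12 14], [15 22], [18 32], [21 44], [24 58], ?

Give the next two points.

First entry: +3 each step; 9, 12, 15, 18, 21, 24 → 27 → 30.
Second entry goes 8, 14, 22, 32, 44, 58 → 74 → 92 (differences are 6, 8, 10, … (increasing by 2 each time)).
Putting the parts together: [27 74] and then [30 92].

[27 74], [30 92]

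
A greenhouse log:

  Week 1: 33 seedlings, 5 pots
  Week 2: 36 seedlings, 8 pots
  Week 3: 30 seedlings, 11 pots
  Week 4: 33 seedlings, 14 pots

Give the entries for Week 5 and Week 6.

27 seedlings, 17 pots; 30 seedlings, 20 pots

Seedlings: 33, 36, 30, 33 → 27 → 30 (alternating steps +3, −6, +3, −6, …).
For the pots, +3 each step: 5, 8, 11, 14 → 17 → 20.
Putting the parts together: 27 seedlings, 17 pots and then 30 seedlings, 20 pots.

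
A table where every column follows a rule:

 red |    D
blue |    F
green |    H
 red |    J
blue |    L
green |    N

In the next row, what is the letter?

Letter goes D, F, H, J, L, N → P (letters move forward 2 places in the alphabet).

P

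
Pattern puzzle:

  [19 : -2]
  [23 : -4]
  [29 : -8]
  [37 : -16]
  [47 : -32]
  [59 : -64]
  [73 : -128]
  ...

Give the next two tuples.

[89 : -256], [107 : -512]

For the first component, differences are 4, 6, 8, … (increasing by 2 each time): 19, 23, 29, 37, 47, 59, 73 → 89 → 107.
For the second component, ×2 each step: -2, -4, -8, -16, -32, -64, -128 → -256 → -512.
So the next two tuples are [89 : -256] and [107 : -512].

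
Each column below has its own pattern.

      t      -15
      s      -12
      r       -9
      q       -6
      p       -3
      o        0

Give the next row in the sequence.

Letter goes t, s, r, q, p, o → n (letters move back 1 place in the alphabet).
Second component — +3 each step: -15, -12, -9, -6, -3, 0 → 3.
Combining the parts gives n  3.

n  3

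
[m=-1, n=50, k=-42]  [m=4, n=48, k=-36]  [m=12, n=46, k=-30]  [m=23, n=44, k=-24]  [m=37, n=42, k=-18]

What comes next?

[m=54, n=40, k=-12]

M goes -1, 4, 12, 23, 37 → 54 (differences are 5, 8, 11, … (increasing by 3 each time)).
N: −2 each step, so 50, 48, 46, 44, 42 → 40.
K: +6 each step; -42, -36, -30, -24, -18 → -12.
Combining the parts gives [m=54, n=40, k=-12].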